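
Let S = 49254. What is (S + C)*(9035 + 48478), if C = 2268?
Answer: 2963184786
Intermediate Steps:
(S + C)*(9035 + 48478) = (49254 + 2268)*(9035 + 48478) = 51522*57513 = 2963184786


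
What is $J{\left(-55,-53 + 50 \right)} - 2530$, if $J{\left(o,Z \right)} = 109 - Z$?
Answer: $-2418$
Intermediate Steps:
$J{\left(-55,-53 + 50 \right)} - 2530 = \left(109 - \left(-53 + 50\right)\right) - 2530 = \left(109 - -3\right) - 2530 = \left(109 + 3\right) - 2530 = 112 - 2530 = -2418$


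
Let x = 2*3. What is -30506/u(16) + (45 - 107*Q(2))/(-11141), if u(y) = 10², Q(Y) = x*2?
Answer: -169871723/557050 ≈ -304.95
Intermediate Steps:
x = 6
Q(Y) = 12 (Q(Y) = 6*2 = 12)
u(y) = 100
-30506/u(16) + (45 - 107*Q(2))/(-11141) = -30506/100 + (45 - 107*12)/(-11141) = -30506*1/100 + (45 - 1284)*(-1/11141) = -15253/50 - 1239*(-1/11141) = -15253/50 + 1239/11141 = -169871723/557050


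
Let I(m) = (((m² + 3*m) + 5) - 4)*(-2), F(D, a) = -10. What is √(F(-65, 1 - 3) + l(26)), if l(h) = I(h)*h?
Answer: I*√39270 ≈ 198.17*I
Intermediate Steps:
I(m) = -2 - 6*m - 2*m² (I(m) = ((5 + m² + 3*m) - 4)*(-2) = (1 + m² + 3*m)*(-2) = -2 - 6*m - 2*m²)
l(h) = h*(-2 - 6*h - 2*h²) (l(h) = (-2 - 6*h - 2*h²)*h = h*(-2 - 6*h - 2*h²))
√(F(-65, 1 - 3) + l(26)) = √(-10 - 2*26*(1 + 26² + 3*26)) = √(-10 - 2*26*(1 + 676 + 78)) = √(-10 - 2*26*755) = √(-10 - 39260) = √(-39270) = I*√39270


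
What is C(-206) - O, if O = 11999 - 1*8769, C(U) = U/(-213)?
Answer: -687784/213 ≈ -3229.0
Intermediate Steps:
C(U) = -U/213 (C(U) = U*(-1/213) = -U/213)
O = 3230 (O = 11999 - 8769 = 3230)
C(-206) - O = -1/213*(-206) - 1*3230 = 206/213 - 3230 = -687784/213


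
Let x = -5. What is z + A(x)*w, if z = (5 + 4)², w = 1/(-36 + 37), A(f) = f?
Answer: 76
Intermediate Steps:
w = 1 (w = 1/1 = 1)
z = 81 (z = 9² = 81)
z + A(x)*w = 81 - 5*1 = 81 - 5 = 76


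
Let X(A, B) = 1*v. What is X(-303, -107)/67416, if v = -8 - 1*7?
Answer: -5/22472 ≈ -0.00022250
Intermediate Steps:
v = -15 (v = -8 - 7 = -15)
X(A, B) = -15 (X(A, B) = 1*(-15) = -15)
X(-303, -107)/67416 = -15/67416 = -15*1/67416 = -5/22472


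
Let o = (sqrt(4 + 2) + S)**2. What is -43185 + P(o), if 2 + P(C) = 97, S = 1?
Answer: -43090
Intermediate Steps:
o = (1 + sqrt(6))**2 (o = (sqrt(4 + 2) + 1)**2 = (sqrt(6) + 1)**2 = (1 + sqrt(6))**2 ≈ 11.899)
P(C) = 95 (P(C) = -2 + 97 = 95)
-43185 + P(o) = -43185 + 95 = -43090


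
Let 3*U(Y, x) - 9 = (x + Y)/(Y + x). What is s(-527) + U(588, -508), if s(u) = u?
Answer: -1571/3 ≈ -523.67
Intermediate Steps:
U(Y, x) = 10/3 (U(Y, x) = 3 + ((x + Y)/(Y + x))/3 = 3 + ((Y + x)/(Y + x))/3 = 3 + (1/3)*1 = 3 + 1/3 = 10/3)
s(-527) + U(588, -508) = -527 + 10/3 = -1571/3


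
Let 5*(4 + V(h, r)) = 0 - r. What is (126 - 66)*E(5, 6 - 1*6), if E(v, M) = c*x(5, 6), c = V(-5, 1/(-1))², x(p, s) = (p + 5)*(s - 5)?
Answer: 8664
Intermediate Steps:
V(h, r) = -4 - r/5 (V(h, r) = -4 + (0 - r)/5 = -4 + (-r)/5 = -4 - r/5)
x(p, s) = (-5 + s)*(5 + p) (x(p, s) = (5 + p)*(-5 + s) = (-5 + s)*(5 + p))
c = 361/25 (c = (-4 - ⅕/(-1))² = (-4 - ⅕*(-1))² = (-4 + ⅕)² = (-19/5)² = 361/25 ≈ 14.440)
E(v, M) = 722/5 (E(v, M) = 361*(-25 - 5*5 + 5*6 + 5*6)/25 = 361*(-25 - 25 + 30 + 30)/25 = (361/25)*10 = 722/5)
(126 - 66)*E(5, 6 - 1*6) = (126 - 66)*(722/5) = 60*(722/5) = 8664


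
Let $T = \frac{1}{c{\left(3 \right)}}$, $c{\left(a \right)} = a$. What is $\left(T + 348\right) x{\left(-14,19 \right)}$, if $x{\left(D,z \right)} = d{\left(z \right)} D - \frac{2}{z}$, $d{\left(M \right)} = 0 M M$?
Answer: $- \frac{110}{3} \approx -36.667$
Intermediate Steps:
$d{\left(M \right)} = 0$ ($d{\left(M \right)} = 0 M = 0$)
$x{\left(D,z \right)} = - \frac{2}{z}$ ($x{\left(D,z \right)} = 0 D - \frac{2}{z} = 0 - \frac{2}{z} = - \frac{2}{z}$)
$T = \frac{1}{3} \approx 0.33333$
$\left(T + 348\right) x{\left(-14,19 \right)} = \left(\frac{1}{3} + 348\right) \left(- \frac{2}{19}\right) = \frac{1045 \left(\left(-2\right) \frac{1}{19}\right)}{3} = \frac{1045}{3} \left(- \frac{2}{19}\right) = - \frac{110}{3}$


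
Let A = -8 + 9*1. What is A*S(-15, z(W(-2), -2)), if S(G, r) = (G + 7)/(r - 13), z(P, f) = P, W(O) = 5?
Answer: 1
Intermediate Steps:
A = 1 (A = -8 + 9 = 1)
S(G, r) = (7 + G)/(-13 + r)
A*S(-15, z(W(-2), -2)) = 1*((7 - 15)/(-13 + 5)) = 1*(-8/(-8)) = 1*(-⅛*(-8)) = 1*1 = 1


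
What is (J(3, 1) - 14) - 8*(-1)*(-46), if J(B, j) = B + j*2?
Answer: -377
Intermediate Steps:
J(B, j) = B + 2*j
(J(3, 1) - 14) - 8*(-1)*(-46) = ((3 + 2*1) - 14) - 8*(-1)*(-46) = ((3 + 2) - 14) + 8*(-46) = (5 - 14) - 368 = -9 - 368 = -377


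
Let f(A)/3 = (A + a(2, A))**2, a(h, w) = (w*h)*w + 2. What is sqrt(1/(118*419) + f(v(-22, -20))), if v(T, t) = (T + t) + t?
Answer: sqrt(426711830754252770)/49442 ≈ 13212.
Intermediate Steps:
a(h, w) = 2 + h*w**2 (a(h, w) = (h*w)*w + 2 = h*w**2 + 2 = 2 + h*w**2)
v(T, t) = T + 2*t
f(A) = 3*(2 + A + 2*A**2)**2 (f(A) = 3*(A + (2 + 2*A**2))**2 = 3*(2 + A + 2*A**2)**2)
sqrt(1/(118*419) + f(v(-22, -20))) = sqrt(1/(118*419) + 3*(2 + (-22 + 2*(-20)) + 2*(-22 + 2*(-20))**2)**2) = sqrt(1/49442 + 3*(2 + (-22 - 40) + 2*(-22 - 40)**2)**2) = sqrt(1/49442 + 3*(2 - 62 + 2*(-62)**2)**2) = sqrt(1/49442 + 3*(2 - 62 + 2*3844)**2) = sqrt(1/49442 + 3*(2 - 62 + 7688)**2) = sqrt(1/49442 + 3*7628**2) = sqrt(1/49442 + 3*58186384) = sqrt(1/49442 + 174559152) = sqrt(8630553593185/49442) = sqrt(426711830754252770)/49442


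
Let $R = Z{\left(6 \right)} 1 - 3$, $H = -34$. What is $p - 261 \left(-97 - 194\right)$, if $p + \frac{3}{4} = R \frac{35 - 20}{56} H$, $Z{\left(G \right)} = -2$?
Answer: $\frac{1063941}{14} \approx 75996.0$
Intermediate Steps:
$R = -5$ ($R = \left(-2\right) 1 - 3 = -2 - 3 = -5$)
$p = \frac{627}{14}$ ($p = - \frac{3}{4} + - 5 \frac{35 - 20}{56} \left(-34\right) = - \frac{3}{4} + - 5 \left(35 - 20\right) \frac{1}{56} \left(-34\right) = - \frac{3}{4} + - 5 \cdot 15 \cdot \frac{1}{56} \left(-34\right) = - \frac{3}{4} + \left(-5\right) \frac{15}{56} \left(-34\right) = - \frac{3}{4} - - \frac{1275}{28} = - \frac{3}{4} + \frac{1275}{28} = \frac{627}{14} \approx 44.786$)
$p - 261 \left(-97 - 194\right) = \frac{627}{14} - 261 \left(-97 - 194\right) = \frac{627}{14} - -75951 = \frac{627}{14} + 75951 = \frac{1063941}{14}$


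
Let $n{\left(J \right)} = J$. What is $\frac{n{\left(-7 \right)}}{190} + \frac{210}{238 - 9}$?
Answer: $\frac{38297}{43510} \approx 0.88019$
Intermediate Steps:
$\frac{n{\left(-7 \right)}}{190} + \frac{210}{238 - 9} = - \frac{7}{190} + \frac{210}{238 - 9} = \left(-7\right) \frac{1}{190} + \frac{210}{229} = - \frac{7}{190} + 210 \cdot \frac{1}{229} = - \frac{7}{190} + \frac{210}{229} = \frac{38297}{43510}$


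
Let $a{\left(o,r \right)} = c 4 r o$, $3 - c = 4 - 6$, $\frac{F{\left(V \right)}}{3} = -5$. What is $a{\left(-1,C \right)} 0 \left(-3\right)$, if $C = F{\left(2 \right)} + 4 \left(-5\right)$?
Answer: $0$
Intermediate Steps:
$F{\left(V \right)} = -15$ ($F{\left(V \right)} = 3 \left(-5\right) = -15$)
$c = 5$ ($c = 3 - \left(4 - 6\right) = 3 - -2 = 3 + 2 = 5$)
$C = -35$ ($C = -15 + 4 \left(-5\right) = -15 - 20 = -35$)
$a{\left(o,r \right)} = 20 o r$ ($a{\left(o,r \right)} = 5 \cdot 4 r o = 20 r o = 20 o r$)
$a{\left(-1,C \right)} 0 \left(-3\right) = 20 \left(-1\right) \left(-35\right) 0 \left(-3\right) = 700 \cdot 0 \left(-3\right) = 0 \left(-3\right) = 0$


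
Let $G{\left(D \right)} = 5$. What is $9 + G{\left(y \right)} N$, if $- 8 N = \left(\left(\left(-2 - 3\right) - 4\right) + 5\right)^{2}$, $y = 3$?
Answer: $-1$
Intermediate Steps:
$N = -2$ ($N = - \frac{\left(\left(\left(-2 - 3\right) - 4\right) + 5\right)^{2}}{8} = - \frac{\left(\left(-5 - 4\right) + 5\right)^{2}}{8} = - \frac{\left(-9 + 5\right)^{2}}{8} = - \frac{\left(-4\right)^{2}}{8} = \left(- \frac{1}{8}\right) 16 = -2$)
$9 + G{\left(y \right)} N = 9 + 5 \left(-2\right) = 9 - 10 = -1$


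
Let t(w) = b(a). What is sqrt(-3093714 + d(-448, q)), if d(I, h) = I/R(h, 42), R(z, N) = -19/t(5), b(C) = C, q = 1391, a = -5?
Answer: I*sqrt(1116873314)/19 ≈ 1758.9*I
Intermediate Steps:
t(w) = -5
R(z, N) = 19/5 (R(z, N) = -19/(-5) = -19*(-1/5) = 19/5)
d(I, h) = 5*I/19 (d(I, h) = I/(19/5) = I*(5/19) = 5*I/19)
sqrt(-3093714 + d(-448, q)) = sqrt(-3093714 + (5/19)*(-448)) = sqrt(-3093714 - 2240/19) = sqrt(-58782806/19) = I*sqrt(1116873314)/19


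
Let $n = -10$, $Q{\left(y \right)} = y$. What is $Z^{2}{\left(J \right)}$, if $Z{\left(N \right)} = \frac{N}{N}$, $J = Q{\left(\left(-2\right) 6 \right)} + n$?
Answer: $1$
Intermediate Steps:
$J = -22$ ($J = \left(-2\right) 6 - 10 = -12 - 10 = -22$)
$Z{\left(N \right)} = 1$
$Z^{2}{\left(J \right)} = 1^{2} = 1$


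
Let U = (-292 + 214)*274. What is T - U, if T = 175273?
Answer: 196645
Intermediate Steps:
U = -21372 (U = -78*274 = -21372)
T - U = 175273 - 1*(-21372) = 175273 + 21372 = 196645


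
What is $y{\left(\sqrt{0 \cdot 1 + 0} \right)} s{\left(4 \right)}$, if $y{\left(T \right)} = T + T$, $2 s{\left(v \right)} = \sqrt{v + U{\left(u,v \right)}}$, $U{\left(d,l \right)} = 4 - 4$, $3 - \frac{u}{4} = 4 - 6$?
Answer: $0$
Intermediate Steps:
$u = 20$ ($u = 12 - 4 \left(4 - 6\right) = 12 - -8 = 12 + 8 = 20$)
$U{\left(d,l \right)} = 0$
$s{\left(v \right)} = \frac{\sqrt{v}}{2}$ ($s{\left(v \right)} = \frac{\sqrt{v + 0}}{2} = \frac{\sqrt{v}}{2}$)
$y{\left(T \right)} = 2 T$
$y{\left(\sqrt{0 \cdot 1 + 0} \right)} s{\left(4 \right)} = 2 \sqrt{0 \cdot 1 + 0} \frac{\sqrt{4}}{2} = 2 \sqrt{0 + 0} \cdot \frac{1}{2} \cdot 2 = 2 \sqrt{0} \cdot 1 = 2 \cdot 0 \cdot 1 = 0 \cdot 1 = 0$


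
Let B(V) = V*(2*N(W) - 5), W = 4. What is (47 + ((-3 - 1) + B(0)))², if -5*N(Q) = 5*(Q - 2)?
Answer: 1849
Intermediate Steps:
N(Q) = 2 - Q (N(Q) = -(Q - 2) = -(-2 + Q) = -(-10 + 5*Q)/5 = 2 - Q)
B(V) = -9*V (B(V) = V*(2*(2 - 1*4) - 5) = V*(2*(2 - 4) - 5) = V*(2*(-2) - 5) = V*(-4 - 5) = V*(-9) = -9*V)
(47 + ((-3 - 1) + B(0)))² = (47 + ((-3 - 1) - 9*0))² = (47 + (-4 + 0))² = (47 - 4)² = 43² = 1849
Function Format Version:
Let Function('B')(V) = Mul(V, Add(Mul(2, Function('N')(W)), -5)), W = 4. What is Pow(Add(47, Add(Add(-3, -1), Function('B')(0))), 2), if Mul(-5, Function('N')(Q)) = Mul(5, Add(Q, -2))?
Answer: 1849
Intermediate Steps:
Function('N')(Q) = Add(2, Mul(-1, Q)) (Function('N')(Q) = Mul(Rational(-1, 5), Mul(5, Add(Q, -2))) = Mul(Rational(-1, 5), Mul(5, Add(-2, Q))) = Mul(Rational(-1, 5), Add(-10, Mul(5, Q))) = Add(2, Mul(-1, Q)))
Function('B')(V) = Mul(-9, V) (Function('B')(V) = Mul(V, Add(Mul(2, Add(2, Mul(-1, 4))), -5)) = Mul(V, Add(Mul(2, Add(2, -4)), -5)) = Mul(V, Add(Mul(2, -2), -5)) = Mul(V, Add(-4, -5)) = Mul(V, -9) = Mul(-9, V))
Pow(Add(47, Add(Add(-3, -1), Function('B')(0))), 2) = Pow(Add(47, Add(Add(-3, -1), Mul(-9, 0))), 2) = Pow(Add(47, Add(-4, 0)), 2) = Pow(Add(47, -4), 2) = Pow(43, 2) = 1849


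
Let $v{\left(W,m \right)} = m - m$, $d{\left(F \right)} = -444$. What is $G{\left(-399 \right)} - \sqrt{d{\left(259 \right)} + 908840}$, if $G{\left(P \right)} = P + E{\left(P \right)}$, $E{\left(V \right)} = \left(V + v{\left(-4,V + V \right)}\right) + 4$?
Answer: $-794 - 2 \sqrt{227099} \approx -1747.1$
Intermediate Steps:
$v{\left(W,m \right)} = 0$
$E{\left(V \right)} = 4 + V$ ($E{\left(V \right)} = \left(V + 0\right) + 4 = V + 4 = 4 + V$)
$G{\left(P \right)} = 4 + 2 P$ ($G{\left(P \right)} = P + \left(4 + P\right) = 4 + 2 P$)
$G{\left(-399 \right)} - \sqrt{d{\left(259 \right)} + 908840} = \left(4 + 2 \left(-399\right)\right) - \sqrt{-444 + 908840} = \left(4 - 798\right) - \sqrt{908396} = -794 - 2 \sqrt{227099}$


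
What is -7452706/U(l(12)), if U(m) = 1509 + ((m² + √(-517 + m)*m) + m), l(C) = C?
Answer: -275750122/63221 + 29810824*I*√505/948315 ≈ -4361.7 + 706.43*I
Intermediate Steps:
U(m) = 1509 + m + m² + m*√(-517 + m) (U(m) = 1509 + ((m² + m*√(-517 + m)) + m) = 1509 + (m + m² + m*√(-517 + m)) = 1509 + m + m² + m*√(-517 + m))
-7452706/U(l(12)) = -7452706/(1509 + 12 + 12² + 12*√(-517 + 12)) = -7452706/(1509 + 12 + 144 + 12*√(-505)) = -7452706/(1509 + 12 + 144 + 12*(I*√505)) = -7452706/(1509 + 12 + 144 + 12*I*√505) = -7452706/(1665 + 12*I*√505)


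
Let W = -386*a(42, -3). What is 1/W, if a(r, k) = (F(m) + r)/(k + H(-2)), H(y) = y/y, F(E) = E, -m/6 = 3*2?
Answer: 1/1158 ≈ 0.00086356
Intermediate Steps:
m = -36 (m = -18*2 = -6*6 = -36)
H(y) = 1
a(r, k) = (-36 + r)/(1 + k) (a(r, k) = (-36 + r)/(k + 1) = (-36 + r)/(1 + k))
W = 1158 (W = -386*(-36 + 42)/(1 - 3) = -386*6/(-2) = -(-193)*6 = -386*(-3) = 1158)
1/W = 1/1158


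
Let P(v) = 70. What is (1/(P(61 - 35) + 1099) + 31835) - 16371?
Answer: 18077417/1169 ≈ 15464.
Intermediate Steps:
(1/(P(61 - 35) + 1099) + 31835) - 16371 = (1/(70 + 1099) + 31835) - 16371 = (1/1169 + 31835) - 16371 = 37215116/1169 - 16371 = 18077417/1169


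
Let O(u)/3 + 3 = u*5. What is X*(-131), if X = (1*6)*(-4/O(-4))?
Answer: -1048/23 ≈ -45.565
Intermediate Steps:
O(u) = -9 + 15*u (O(u) = -9 + 3*(u*5) = -9 + 3*(5*u) = -9 + 15*u)
X = 8/23 (X = (1*6)*(-4/(-9 + 15*(-4))) = 6*(-4/(-9 - 60)) = 6*(-4/(-69)) = 6*(-4*(-1/69)) = 6*(4/69) = 8/23 ≈ 0.34783)
X*(-131) = (8/23)*(-131) = -1048/23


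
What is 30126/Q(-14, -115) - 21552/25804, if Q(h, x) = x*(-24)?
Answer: 29911991/2967460 ≈ 10.080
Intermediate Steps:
Q(h, x) = -24*x
30126/Q(-14, -115) - 21552/25804 = 30126/((-24*(-115))) - 21552/25804 = 30126/2760 - 21552*1/25804 = 30126*(1/2760) - 5388/6451 = 5021/460 - 5388/6451 = 29911991/2967460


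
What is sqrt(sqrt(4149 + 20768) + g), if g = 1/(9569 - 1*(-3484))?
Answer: sqrt(13053 + 170380809*sqrt(24917))/13053 ≈ 12.564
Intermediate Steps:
g = 1/13053 (g = 1/(9569 + 3484) = 1/13053 ≈ 7.6611e-5)
sqrt(sqrt(4149 + 20768) + g) = sqrt(sqrt(4149 + 20768) + 1/13053) = sqrt(sqrt(24917) + 1/13053) = sqrt(1/13053 + sqrt(24917))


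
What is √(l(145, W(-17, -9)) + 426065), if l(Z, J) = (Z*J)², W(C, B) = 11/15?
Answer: √3936346/3 ≈ 661.34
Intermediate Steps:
W(C, B) = 11/15 (W(C, B) = 11*(1/15) = 11/15)
l(Z, J) = J²*Z² (l(Z, J) = (J*Z)² = J²*Z²)
√(l(145, W(-17, -9)) + 426065) = √((11/15)²*145² + 426065) = √((121/225)*21025 + 426065) = √(101761/9 + 426065) = √(3936346/9) = √3936346/3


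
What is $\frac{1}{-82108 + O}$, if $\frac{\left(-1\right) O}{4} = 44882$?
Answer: $- \frac{1}{261636} \approx -3.8221 \cdot 10^{-6}$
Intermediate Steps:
$O = -179528$ ($O = \left(-4\right) 44882 = -179528$)
$\frac{1}{-82108 + O} = \frac{1}{-82108 - 179528} = \frac{1}{-261636} = - \frac{1}{261636}$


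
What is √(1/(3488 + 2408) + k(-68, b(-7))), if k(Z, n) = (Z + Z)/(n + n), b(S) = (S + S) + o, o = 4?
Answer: √1477456530/14740 ≈ 2.6077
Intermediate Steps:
b(S) = 4 + 2*S (b(S) = (S + S) + 4 = 2*S + 4 = 4 + 2*S)
k(Z, n) = Z/n (k(Z, n) = (2*Z)/((2*n)) = (2*Z)*(1/(2*n)) = Z/n)
√(1/(3488 + 2408) + k(-68, b(-7))) = √(1/(3488 + 2408) - 68/(4 + 2*(-7))) = √(1/5896 - 68/(4 - 14)) = √(1/5896 - 68/(-10)) = √(1/5896 - 68*(-⅒)) = √(1/5896 + 34/5) = √(200469/29480) = √1477456530/14740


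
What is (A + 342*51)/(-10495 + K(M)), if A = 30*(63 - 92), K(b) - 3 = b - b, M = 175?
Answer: -4143/2623 ≈ -1.5795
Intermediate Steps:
K(b) = 3 (K(b) = 3 + (b - b) = 3 + 0 = 3)
A = -870 (A = 30*(-29) = -870)
(A + 342*51)/(-10495 + K(M)) = (-870 + 342*51)/(-10495 + 3) = (-870 + 17442)/(-10492) = 16572*(-1/10492) = -4143/2623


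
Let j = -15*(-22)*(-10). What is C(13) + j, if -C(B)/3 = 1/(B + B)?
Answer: -85803/26 ≈ -3300.1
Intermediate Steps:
j = -3300 (j = 330*(-10) = -3300)
C(B) = -3/(2*B) (C(B) = -3/(B + B) = -3*1/(2*B) = -3/(2*B))
C(13) + j = -3/2/13 - 3300 = -3/2*1/13 - 3300 = -3/26 - 3300 = -85803/26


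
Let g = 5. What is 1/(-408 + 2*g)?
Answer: -1/398 ≈ -0.0025126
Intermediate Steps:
1/(-408 + 2*g) = 1/(-408 + 2*5) = 1/(-408 + 10) = 1/(-398) = -1/398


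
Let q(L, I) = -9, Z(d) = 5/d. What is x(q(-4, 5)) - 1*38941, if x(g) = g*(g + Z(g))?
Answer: -38855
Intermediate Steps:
x(g) = g*(g + 5/g)
x(q(-4, 5)) - 1*38941 = (5 + (-9)²) - 1*38941 = (5 + 81) - 38941 = 86 - 38941 = -38855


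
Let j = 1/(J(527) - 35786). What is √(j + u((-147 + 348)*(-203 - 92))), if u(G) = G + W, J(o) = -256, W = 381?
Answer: I*√76530803896338/36042 ≈ 242.72*I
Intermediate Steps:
u(G) = 381 + G (u(G) = G + 381 = 381 + G)
j = -1/36042 (j = 1/(-256 - 35786) = 1/(-36042) = -1/36042 ≈ -2.7745e-5)
√(j + u((-147 + 348)*(-203 - 92))) = √(-1/36042 + (381 + (-147 + 348)*(-203 - 92))) = √(-1/36042 + (381 + 201*(-295))) = √(-1/36042 + (381 - 59295)) = √(-1/36042 - 58914) = √(-2123378389/36042) = I*√76530803896338/36042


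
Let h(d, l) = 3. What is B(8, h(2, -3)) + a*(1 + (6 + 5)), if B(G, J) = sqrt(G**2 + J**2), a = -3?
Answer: -36 + sqrt(73) ≈ -27.456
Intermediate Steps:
B(8, h(2, -3)) + a*(1 + (6 + 5)) = sqrt(8**2 + 3**2) - 3*(1 + (6 + 5)) = sqrt(64 + 9) - 3*(1 + 11) = sqrt(73) - 3*12 = sqrt(73) - 36 = -36 + sqrt(73)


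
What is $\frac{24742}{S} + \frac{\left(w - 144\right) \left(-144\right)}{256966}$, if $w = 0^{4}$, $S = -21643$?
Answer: $- \frac{2954531762}{2780757569} \approx -1.0625$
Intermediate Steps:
$w = 0$
$\frac{24742}{S} + \frac{\left(w - 144\right) \left(-144\right)}{256966} = \frac{24742}{-21643} + \frac{\left(0 - 144\right) \left(-144\right)}{256966} = 24742 \left(- \frac{1}{21643}\right) + \left(-144\right) \left(-144\right) \frac{1}{256966} = - \frac{24742}{21643} + 20736 \cdot \frac{1}{256966} = - \frac{24742}{21643} + \frac{10368}{128483} = - \frac{2954531762}{2780757569}$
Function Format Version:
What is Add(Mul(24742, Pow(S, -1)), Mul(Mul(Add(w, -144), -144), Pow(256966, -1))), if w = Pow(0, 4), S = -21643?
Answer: Rational(-2954531762, 2780757569) ≈ -1.0625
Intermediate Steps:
w = 0
Add(Mul(24742, Pow(S, -1)), Mul(Mul(Add(w, -144), -144), Pow(256966, -1))) = Add(Mul(24742, Pow(-21643, -1)), Mul(Mul(Add(0, -144), -144), Pow(256966, -1))) = Add(Mul(24742, Rational(-1, 21643)), Mul(Mul(-144, -144), Rational(1, 256966))) = Add(Rational(-24742, 21643), Mul(20736, Rational(1, 256966))) = Add(Rational(-24742, 21643), Rational(10368, 128483)) = Rational(-2954531762, 2780757569)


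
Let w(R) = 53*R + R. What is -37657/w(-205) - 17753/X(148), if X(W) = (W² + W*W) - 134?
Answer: 120675509/40289265 ≈ 2.9952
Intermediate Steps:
w(R) = 54*R
X(W) = -134 + 2*W² (X(W) = (W² + W²) - 134 = 2*W² - 134 = -134 + 2*W²)
-37657/w(-205) - 17753/X(148) = -37657/(54*(-205)) - 17753/(-134 + 2*148²) = -37657/(-11070) - 17753/(-134 + 2*21904) = -37657*(-1/11070) - 17753/(-134 + 43808) = 37657/11070 - 17753/43674 = 120675509/40289265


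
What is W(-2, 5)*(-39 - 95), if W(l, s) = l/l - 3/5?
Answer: -268/5 ≈ -53.600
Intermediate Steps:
W(l, s) = ⅖ (W(l, s) = 1 - 3*⅕ = 1 - ⅗ = ⅖)
W(-2, 5)*(-39 - 95) = 2*(-39 - 95)/5 = (⅖)*(-134) = -268/5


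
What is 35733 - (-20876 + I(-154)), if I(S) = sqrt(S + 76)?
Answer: 56609 - I*sqrt(78) ≈ 56609.0 - 8.8318*I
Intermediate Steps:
I(S) = sqrt(76 + S)
35733 - (-20876 + I(-154)) = 35733 - (-20876 + sqrt(76 - 154)) = 35733 - (-20876 + sqrt(-78)) = 35733 - (-20876 + I*sqrt(78)) = 35733 + (20876 - I*sqrt(78)) = 56609 - I*sqrt(78)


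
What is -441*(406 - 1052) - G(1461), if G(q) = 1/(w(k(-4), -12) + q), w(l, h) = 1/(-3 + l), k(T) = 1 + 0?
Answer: 832152004/2921 ≈ 2.8489e+5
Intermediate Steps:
k(T) = 1
G(q) = 1/(-½ + q) (G(q) = 1/(1/(-3 + 1) + q) = 1/(1/(-2) + q) = 1/(-½ + q))
-441*(406 - 1052) - G(1461) = -441*(406 - 1052) - 2/(-1 + 2*1461) = -441*(-646) - 2/(-1 + 2922) = 284886 - 2/2921 = 832152004/2921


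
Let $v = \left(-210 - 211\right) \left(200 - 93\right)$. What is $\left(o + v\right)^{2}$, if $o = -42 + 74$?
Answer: $2026350225$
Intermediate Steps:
$v = -45047$ ($v = \left(-421\right) 107 = -45047$)
$o = 32$
$\left(o + v\right)^{2} = \left(32 - 45047\right)^{2} = \left(-45015\right)^{2} = 2026350225$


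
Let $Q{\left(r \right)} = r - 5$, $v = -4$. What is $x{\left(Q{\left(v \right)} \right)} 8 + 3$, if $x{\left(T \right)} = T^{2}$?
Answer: $651$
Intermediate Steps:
$Q{\left(r \right)} = -5 + r$
$x{\left(Q{\left(v \right)} \right)} 8 + 3 = \left(-5 - 4\right)^{2} \cdot 8 + 3 = \left(-9\right)^{2} \cdot 8 + 3 = 81 \cdot 8 + 3 = 648 + 3 = 651$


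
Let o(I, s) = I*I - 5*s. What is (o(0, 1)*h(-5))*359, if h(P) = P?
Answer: 8975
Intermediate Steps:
o(I, s) = I² - 5*s
(o(0, 1)*h(-5))*359 = ((0² - 5*1)*(-5))*359 = ((0 - 5)*(-5))*359 = -5*(-5)*359 = 25*359 = 8975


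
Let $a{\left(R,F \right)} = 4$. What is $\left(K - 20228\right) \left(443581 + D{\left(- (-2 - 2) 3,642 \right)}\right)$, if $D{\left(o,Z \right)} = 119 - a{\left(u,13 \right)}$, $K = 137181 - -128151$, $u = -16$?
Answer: $108751664384$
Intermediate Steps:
$K = 265332$ ($K = 137181 + 128151 = 265332$)
$D{\left(o,Z \right)} = 115$ ($D{\left(o,Z \right)} = 119 - 4 = 115$)
$\left(K - 20228\right) \left(443581 + D{\left(- (-2 - 2) 3,642 \right)}\right) = \left(265332 - 20228\right) \left(443581 + 115\right) = 245104 \cdot 443696 = 108751664384$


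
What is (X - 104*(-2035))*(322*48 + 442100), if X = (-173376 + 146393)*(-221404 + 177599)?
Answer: 540923597721980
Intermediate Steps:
X = 1181990315 (X = -26983*(-43805) = 1181990315)
(X - 104*(-2035))*(322*48 + 442100) = (1181990315 - 104*(-2035))*(322*48 + 442100) = (1181990315 + 211640)*(15456 + 442100) = 1182201955*457556 = 540923597721980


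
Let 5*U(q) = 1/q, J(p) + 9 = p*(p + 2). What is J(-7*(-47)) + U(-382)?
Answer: 207979899/1910 ≈ 1.0889e+5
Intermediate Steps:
J(p) = -9 + p*(2 + p) (J(p) = -9 + p*(p + 2) = -9 + p*(2 + p))
U(q) = 1/(5*q)
J(-7*(-47)) + U(-382) = (-9 + (-7*(-47))**2 + 2*(-7*(-47))) + (1/5)/(-382) = (-9 + 329**2 + 2*329) + (1/5)*(-1/382) = (-9 + 108241 + 658) - 1/1910 = 108890 - 1/1910 = 207979899/1910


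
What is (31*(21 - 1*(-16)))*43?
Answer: 49321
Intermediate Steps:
(31*(21 - 1*(-16)))*43 = (31*(21 + 16))*43 = (31*37)*43 = 1147*43 = 49321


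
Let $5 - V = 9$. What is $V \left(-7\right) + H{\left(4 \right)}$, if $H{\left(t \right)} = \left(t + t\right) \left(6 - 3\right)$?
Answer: $52$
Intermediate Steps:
$H{\left(t \right)} = 6 t$ ($H{\left(t \right)} = 2 t 3 = 6 t$)
$V = -4$ ($V = 5 - 9 = -4$)
$V \left(-7\right) + H{\left(4 \right)} = \left(-4\right) \left(-7\right) + 6 \cdot 4 = 28 + 24 = 52$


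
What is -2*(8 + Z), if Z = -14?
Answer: 12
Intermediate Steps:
-2*(8 + Z) = -2*(8 - 14) = -2*(-6) = 12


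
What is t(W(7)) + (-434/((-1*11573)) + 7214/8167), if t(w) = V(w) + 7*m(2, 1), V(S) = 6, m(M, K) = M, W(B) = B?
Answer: 1977365920/94516691 ≈ 20.921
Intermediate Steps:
t(w) = 20 (t(w) = 6 + 7*2 = 6 + 14 = 20)
t(W(7)) + (-434/((-1*11573)) + 7214/8167) = 20 + (-434/((-1*11573)) + 7214/8167) = 20 + (-434/(-11573) + 7214*(1/8167)) = 20 + (-434*(-1/11573) + 7214/8167) = 20 + (434/11573 + 7214/8167) = 20 + 87032100/94516691 = 1977365920/94516691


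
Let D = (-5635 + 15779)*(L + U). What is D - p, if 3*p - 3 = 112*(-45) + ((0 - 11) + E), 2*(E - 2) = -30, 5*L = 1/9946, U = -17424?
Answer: -4394823325113/24865 ≈ -1.7675e+8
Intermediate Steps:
L = 1/49730 (L = (1/5)/9946 = (1/5)*(1/9946) = 1/49730 ≈ 2.0109e-5)
E = -13 (E = 2 + (1/2)*(-30) = 2 - 15 = -13)
D = -4394865272368/24865 (D = (-5635 + 15779)*(1/49730 - 17424) = 10144*(-866495519/49730) = -4394865272368/24865 ≈ -1.7675e+8)
p = -1687 (p = 1 + (112*(-45) + ((0 - 11) - 13))/3 = 1 + (-5040 + (-11 - 13))/3 = 1 + (-5040 - 24)/3 = 1 + (1/3)*(-5064) = 1 - 1688 = -1687)
D - p = -4394865272368/24865 - 1*(-1687) = -4394865272368/24865 + 1687 = -4394823325113/24865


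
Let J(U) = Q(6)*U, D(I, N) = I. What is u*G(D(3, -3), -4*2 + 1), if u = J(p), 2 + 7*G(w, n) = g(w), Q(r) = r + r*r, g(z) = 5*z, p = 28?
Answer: 2184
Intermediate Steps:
Q(r) = r + r**2
G(w, n) = -2/7 + 5*w/7 (G(w, n) = -2/7 + (5*w)/7 = -2/7 + 5*w/7)
J(U) = 42*U (J(U) = (6*(1 + 6))*U = (6*7)*U = 42*U)
u = 1176 (u = 42*28 = 1176)
u*G(D(3, -3), -4*2 + 1) = 1176*(-2/7 + (5/7)*3) = 1176*(-2/7 + 15/7) = 1176*(13/7) = 2184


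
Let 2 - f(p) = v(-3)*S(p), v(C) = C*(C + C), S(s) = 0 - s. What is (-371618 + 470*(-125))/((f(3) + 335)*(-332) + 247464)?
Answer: -107592/29413 ≈ -3.6580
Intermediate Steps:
S(s) = -s
v(C) = 2*C**2 (v(C) = C*(2*C) = 2*C**2)
f(p) = 2 + 18*p (f(p) = 2 - 2*(-3)**2*(-p) = 2 - 2*9*(-p) = 2 - 18*(-p) = 2 - (-18)*p = 2 + 18*p)
(-371618 + 470*(-125))/((f(3) + 335)*(-332) + 247464) = (-371618 + 470*(-125))/(((2 + 18*3) + 335)*(-332) + 247464) = (-371618 - 58750)/(((2 + 54) + 335)*(-332) + 247464) = -430368/((56 + 335)*(-332) + 247464) = -430368/(391*(-332) + 247464) = -430368/(-129812 + 247464) = -430368/117652 = -430368*1/117652 = -107592/29413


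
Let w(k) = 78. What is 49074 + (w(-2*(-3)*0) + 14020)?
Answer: 63172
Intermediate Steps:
49074 + (w(-2*(-3)*0) + 14020) = 49074 + (78 + 14020) = 49074 + 14098 = 63172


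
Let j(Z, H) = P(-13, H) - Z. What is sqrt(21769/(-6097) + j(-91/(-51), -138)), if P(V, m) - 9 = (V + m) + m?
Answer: I*sqrt(27590391365082)/310947 ≈ 16.892*I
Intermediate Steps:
P(V, m) = 9 + V + 2*m (P(V, m) = 9 + ((V + m) + m) = 9 + (V + 2*m) = 9 + V + 2*m)
j(Z, H) = -4 - Z + 2*H (j(Z, H) = (9 - 13 + 2*H) - Z = (-4 + 2*H) - Z = -4 - Z + 2*H)
sqrt(21769/(-6097) + j(-91/(-51), -138)) = sqrt(21769/(-6097) + (-4 - (-91)/(-51) + 2*(-138))) = sqrt(21769*(-1/6097) + (-4 - (-91)*(-1)/51 - 276)) = sqrt(-21769/6097 + (-4 - 1*91/51 - 276)) = sqrt(-21769/6097 + (-4 - 91/51 - 276)) = sqrt(-21769/6097 - 14371/51) = sqrt(-88730206/310947) = I*sqrt(27590391365082)/310947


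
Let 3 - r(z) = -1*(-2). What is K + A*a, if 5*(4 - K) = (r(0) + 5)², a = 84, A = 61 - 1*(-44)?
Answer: 44084/5 ≈ 8816.8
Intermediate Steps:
r(z) = 1 (r(z) = 3 - (-1)*(-2) = 3 - 1*2 = 3 - 2 = 1)
A = 105 (A = 61 + 44 = 105)
K = -16/5 (K = 4 - (1 + 5)²/5 = 4 - ⅕*6² = 4 - ⅕*36 = 4 - 36/5 = -16/5 ≈ -3.2000)
K + A*a = -16/5 + 105*84 = -16/5 + 8820 = 44084/5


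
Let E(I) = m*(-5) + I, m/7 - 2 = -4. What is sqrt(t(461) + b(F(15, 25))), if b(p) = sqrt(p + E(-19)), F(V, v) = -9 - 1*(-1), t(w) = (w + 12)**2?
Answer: sqrt(223729 + sqrt(43)) ≈ 473.01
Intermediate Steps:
m = -14 (m = 14 + 7*(-4) = 14 - 28 = -14)
E(I) = 70 + I (E(I) = -14*(-5) + I = 70 + I)
t(w) = (12 + w)**2
F(V, v) = -8 (F(V, v) = -9 + 1 = -8)
b(p) = sqrt(51 + p) (b(p) = sqrt(p + (70 - 19)) = sqrt(p + 51) = sqrt(51 + p))
sqrt(t(461) + b(F(15, 25))) = sqrt((12 + 461)**2 + sqrt(51 - 8)) = sqrt(473**2 + sqrt(43)) = sqrt(223729 + sqrt(43))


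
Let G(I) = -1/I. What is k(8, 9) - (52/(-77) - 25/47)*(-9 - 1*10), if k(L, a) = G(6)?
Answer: -501685/21714 ≈ -23.104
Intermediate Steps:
k(L, a) = -⅙ (k(L, a) = -1/6 = -1*⅙ = -⅙)
k(8, 9) - (52/(-77) - 25/47)*(-9 - 1*10) = -⅙ - (52/(-77) - 25/47)*(-9 - 1*10) = -⅙ - (52*(-1/77) - 25*1/47)*(-9 - 10) = -⅙ - (-52/77 - 25/47)*(-19) = -⅙ - (-4369)*(-19)/3619 = -⅙ - 1*83011/3619 = -⅙ - 83011/3619 = -501685/21714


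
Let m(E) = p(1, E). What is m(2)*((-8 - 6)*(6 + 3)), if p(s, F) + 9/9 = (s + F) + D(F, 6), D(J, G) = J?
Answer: -504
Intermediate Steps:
p(s, F) = -1 + s + 2*F (p(s, F) = -1 + ((s + F) + F) = -1 + ((F + s) + F) = -1 + (s + 2*F) = -1 + s + 2*F)
m(E) = 2*E (m(E) = -1 + 1 + 2*E = 2*E)
m(2)*((-8 - 6)*(6 + 3)) = (2*2)*((-8 - 6)*(6 + 3)) = 4*(-14*9) = 4*(-126) = -504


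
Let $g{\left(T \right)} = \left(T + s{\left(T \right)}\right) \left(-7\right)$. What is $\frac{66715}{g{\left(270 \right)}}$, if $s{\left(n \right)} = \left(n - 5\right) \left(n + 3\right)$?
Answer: $- \frac{13343}{101661} \approx -0.13125$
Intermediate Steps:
$s{\left(n \right)} = \left(-5 + n\right) \left(3 + n\right)$
$g{\left(T \right)} = 105 - 7 T^{2} + 7 T$ ($g{\left(T \right)} = \left(T - \left(15 - T^{2} + 2 T\right)\right) \left(-7\right) = \left(-15 + T^{2} - T\right) \left(-7\right) = 105 - 7 T^{2} + 7 T$)
$\frac{66715}{g{\left(270 \right)}} = \frac{66715}{105 - 7 \cdot 270^{2} + 7 \cdot 270} = \frac{66715}{105 - 510300 + 1890} = \frac{66715}{-508305} = 66715 \left(- \frac{1}{508305}\right) = - \frac{13343}{101661}$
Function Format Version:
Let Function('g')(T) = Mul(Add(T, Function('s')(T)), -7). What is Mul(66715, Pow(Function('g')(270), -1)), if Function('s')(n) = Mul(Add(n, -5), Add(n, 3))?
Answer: Rational(-13343, 101661) ≈ -0.13125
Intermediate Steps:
Function('s')(n) = Mul(Add(-5, n), Add(3, n))
Function('g')(T) = Add(105, Mul(-7, Pow(T, 2)), Mul(7, T)) (Function('g')(T) = Mul(Add(T, Add(-15, Pow(T, 2), Mul(-2, T))), -7) = Mul(Add(-15, Pow(T, 2), Mul(-1, T)), -7) = Add(105, Mul(-7, Pow(T, 2)), Mul(7, T)))
Mul(66715, Pow(Function('g')(270), -1)) = Mul(66715, Pow(Add(105, Mul(-7, Pow(270, 2)), Mul(7, 270)), -1)) = Mul(66715, Pow(Add(105, Mul(-7, 72900), 1890), -1)) = Mul(66715, Pow(Add(105, -510300, 1890), -1)) = Mul(66715, Pow(-508305, -1)) = Mul(66715, Rational(-1, 508305)) = Rational(-13343, 101661)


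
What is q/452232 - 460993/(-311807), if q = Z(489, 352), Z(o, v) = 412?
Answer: 52151062715/35252275806 ≈ 1.4794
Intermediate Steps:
q = 412
q/452232 - 460993/(-311807) = 412/452232 - 460993/(-311807) = 412*(1/452232) - 460993*(-1/311807) = 103/113058 + 460993/311807 = 52151062715/35252275806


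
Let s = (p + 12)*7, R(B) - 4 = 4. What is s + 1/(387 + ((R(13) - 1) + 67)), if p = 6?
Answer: 58087/461 ≈ 126.00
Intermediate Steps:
R(B) = 8 (R(B) = 4 + 4 = 8)
s = 126 (s = (6 + 12)*7 = 18*7 = 126)
s + 1/(387 + ((R(13) - 1) + 67)) = 126 + 1/(387 + ((8 - 1) + 67)) = 126 + 1/(387 + (7 + 67)) = 126 + 1/(387 + 74) = 126 + 1/461 = 58087/461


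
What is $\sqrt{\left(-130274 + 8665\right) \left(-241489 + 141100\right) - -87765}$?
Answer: $3 \sqrt{1356477074} \approx 1.1049 \cdot 10^{5}$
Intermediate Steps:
$\sqrt{\left(-130274 + 8665\right) \left(-241489 + 141100\right) - -87765} = \sqrt{\left(-121609\right) \left(-100389\right) + 87765} = \sqrt{12208205901 + 87765} = \sqrt{12208293666} = 3 \sqrt{1356477074}$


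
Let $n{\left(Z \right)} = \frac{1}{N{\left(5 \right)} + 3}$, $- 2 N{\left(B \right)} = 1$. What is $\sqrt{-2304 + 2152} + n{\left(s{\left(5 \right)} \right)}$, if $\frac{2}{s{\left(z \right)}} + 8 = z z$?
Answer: $\frac{2}{5} + 2 i \sqrt{38} \approx 0.4 + 12.329 i$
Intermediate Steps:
$N{\left(B \right)} = - \frac{1}{2}$ ($N{\left(B \right)} = \left(- \frac{1}{2}\right) 1 = - \frac{1}{2}$)
$s{\left(z \right)} = \frac{2}{-8 + z^{2}}$ ($s{\left(z \right)} = \frac{2}{-8 + z z} = \frac{2}{-8 + z^{2}}$)
$n{\left(Z \right)} = \frac{2}{5}$ ($n{\left(Z \right)} = \frac{1}{- \frac{1}{2} + 3} = \frac{1}{\frac{5}{2}} = \frac{2}{5}$)
$\sqrt{-2304 + 2152} + n{\left(s{\left(5 \right)} \right)} = \sqrt{-2304 + 2152} + \frac{2}{5} = \sqrt{-152} + \frac{2}{5} = 2 i \sqrt{38} + \frac{2}{5} = \frac{2}{5} + 2 i \sqrt{38}$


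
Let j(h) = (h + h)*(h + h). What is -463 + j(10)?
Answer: -63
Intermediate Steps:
j(h) = 4*h**2 (j(h) = (2*h)*(2*h) = 4*h**2)
-463 + j(10) = -463 + 4*10**2 = -463 + 4*100 = -463 + 400 = -63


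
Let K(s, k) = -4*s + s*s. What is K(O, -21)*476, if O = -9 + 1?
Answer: 45696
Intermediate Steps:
O = -8
K(s, k) = s**2 - 4*s (K(s, k) = -4*s + s**2 = s**2 - 4*s)
K(O, -21)*476 = -8*(-4 - 8)*476 = -8*(-12)*476 = 96*476 = 45696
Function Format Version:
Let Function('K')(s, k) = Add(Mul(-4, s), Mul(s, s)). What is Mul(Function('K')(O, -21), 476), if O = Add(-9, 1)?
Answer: 45696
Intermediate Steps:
O = -8
Function('K')(s, k) = Add(Pow(s, 2), Mul(-4, s)) (Function('K')(s, k) = Add(Mul(-4, s), Pow(s, 2)) = Add(Pow(s, 2), Mul(-4, s)))
Mul(Function('K')(O, -21), 476) = Mul(Mul(-8, Add(-4, -8)), 476) = Mul(Mul(-8, -12), 476) = Mul(96, 476) = 45696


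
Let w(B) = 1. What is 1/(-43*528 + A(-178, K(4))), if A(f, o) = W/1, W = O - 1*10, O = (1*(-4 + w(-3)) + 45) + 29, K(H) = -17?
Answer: -1/22643 ≈ -4.4164e-5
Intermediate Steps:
O = 71 (O = (1*(-4 + 1) + 45) + 29 = (1*(-3) + 45) + 29 = (-3 + 45) + 29 = 42 + 29 = 71)
W = 61 (W = 71 - 1*10 = 71 - 10 = 61)
A(f, o) = 61 (A(f, o) = 61/1 = 61*1 = 61)
1/(-43*528 + A(-178, K(4))) = 1/(-43*528 + 61) = 1/(-22704 + 61) = 1/(-22643) = -1/22643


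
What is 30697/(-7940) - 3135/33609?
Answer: -352195791/88951820 ≈ -3.9594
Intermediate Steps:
30697/(-7940) - 3135/33609 = 30697*(-1/7940) - 3135*1/33609 = -30697/7940 - 1045/11203 = -352195791/88951820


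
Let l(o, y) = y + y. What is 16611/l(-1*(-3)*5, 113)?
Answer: 147/2 ≈ 73.500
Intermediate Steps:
l(o, y) = 2*y
16611/l(-1*(-3)*5, 113) = 16611/((2*113)) = 16611/226 = 16611*(1/226) = 147/2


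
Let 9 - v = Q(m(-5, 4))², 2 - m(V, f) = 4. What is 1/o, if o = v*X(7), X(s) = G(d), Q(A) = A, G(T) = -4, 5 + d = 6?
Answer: -1/20 ≈ -0.050000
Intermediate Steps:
d = 1 (d = -5 + 6 = 1)
m(V, f) = -2 (m(V, f) = 2 - 1*4 = 2 - 4 = -2)
X(s) = -4
v = 5 (v = 9 - 1*(-2)² = 9 - 1*4 = 9 - 4 = 5)
o = -20 (o = 5*(-4) = -20)
1/o = 1/(-20) = -1/20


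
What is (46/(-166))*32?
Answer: -736/83 ≈ -8.8675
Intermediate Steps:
(46/(-166))*32 = -1/166*46*32 = -23/83*32 = -736/83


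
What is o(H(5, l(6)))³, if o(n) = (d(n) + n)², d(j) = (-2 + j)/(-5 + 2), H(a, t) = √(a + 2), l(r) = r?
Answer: 75776/729 + 28160*√7/729 ≈ 206.15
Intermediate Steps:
H(a, t) = √(2 + a)
d(j) = ⅔ - j/3 (d(j) = (-2 + j)/(-3) = (-2 + j)*(-⅓) = ⅔ - j/3)
o(n) = (⅔ + 2*n/3)² (o(n) = ((⅔ - n/3) + n)² = (⅔ + 2*n/3)²)
o(H(5, l(6)))³ = (4*(1 + √(2 + 5))²/9)³ = (4*(1 + √7)²/9)³ = 64*(1 + √7)⁶/729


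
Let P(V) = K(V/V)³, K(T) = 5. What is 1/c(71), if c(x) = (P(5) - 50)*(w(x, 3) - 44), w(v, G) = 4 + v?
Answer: 1/2325 ≈ 0.00043011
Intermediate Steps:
P(V) = 125 (P(V) = 5³ = 125)
c(x) = -3000 + 75*x (c(x) = (125 - 50)*((4 + x) - 44) = 75*(-40 + x) = -3000 + 75*x)
1/c(71) = 1/(-3000 + 75*71) = 1/(-3000 + 5325) = 1/2325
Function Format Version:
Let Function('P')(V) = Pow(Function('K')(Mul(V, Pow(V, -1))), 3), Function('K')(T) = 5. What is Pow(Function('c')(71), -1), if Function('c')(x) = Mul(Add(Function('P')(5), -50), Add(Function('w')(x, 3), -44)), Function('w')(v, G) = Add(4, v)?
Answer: Rational(1, 2325) ≈ 0.00043011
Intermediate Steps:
Function('P')(V) = 125 (Function('P')(V) = Pow(5, 3) = 125)
Function('c')(x) = Add(-3000, Mul(75, x)) (Function('c')(x) = Mul(Add(125, -50), Add(Add(4, x), -44)) = Mul(75, Add(-40, x)) = Add(-3000, Mul(75, x)))
Pow(Function('c')(71), -1) = Pow(Add(-3000, Mul(75, 71)), -1) = Pow(Add(-3000, 5325), -1) = Pow(2325, -1) = Rational(1, 2325)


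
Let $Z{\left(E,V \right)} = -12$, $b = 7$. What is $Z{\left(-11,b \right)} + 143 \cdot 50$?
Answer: $7138$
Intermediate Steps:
$Z{\left(-11,b \right)} + 143 \cdot 50 = -12 + 143 \cdot 50 = -12 + 7150 = 7138$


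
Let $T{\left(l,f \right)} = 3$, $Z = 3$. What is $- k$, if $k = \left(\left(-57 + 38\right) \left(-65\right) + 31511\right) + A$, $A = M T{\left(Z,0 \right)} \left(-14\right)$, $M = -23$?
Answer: $-33712$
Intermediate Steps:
$A = 966$ ($A = \left(-23\right) 3 \left(-14\right) = \left(-69\right) \left(-14\right) = 966$)
$k = 33712$ ($k = \left(\left(-57 + 38\right) \left(-65\right) + 31511\right) + 966 = \left(\left(-19\right) \left(-65\right) + 31511\right) + 966 = \left(1235 + 31511\right) + 966 = 32746 + 966 = 33712$)
$- k = \left(-1\right) 33712 = -33712$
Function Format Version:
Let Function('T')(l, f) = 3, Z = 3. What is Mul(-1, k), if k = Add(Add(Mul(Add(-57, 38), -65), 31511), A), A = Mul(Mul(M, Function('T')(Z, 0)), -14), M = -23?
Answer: -33712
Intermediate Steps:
A = 966 (A = Mul(Mul(-23, 3), -14) = Mul(-69, -14) = 966)
k = 33712 (k = Add(Add(Mul(Add(-57, 38), -65), 31511), 966) = Add(Add(Mul(-19, -65), 31511), 966) = Add(Add(1235, 31511), 966) = Add(32746, 966) = 33712)
Mul(-1, k) = Mul(-1, 33712) = -33712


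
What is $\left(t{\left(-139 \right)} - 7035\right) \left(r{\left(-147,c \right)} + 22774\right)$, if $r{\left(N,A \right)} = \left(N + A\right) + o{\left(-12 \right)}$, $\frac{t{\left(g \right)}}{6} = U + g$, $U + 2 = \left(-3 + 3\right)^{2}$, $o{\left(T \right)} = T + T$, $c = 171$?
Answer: $-179481894$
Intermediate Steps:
$o{\left(T \right)} = 2 T$
$U = -2$ ($U = -2 + \left(-3 + 3\right)^{2} = -2 + 0^{2} = -2 + 0 = -2$)
$t{\left(g \right)} = -12 + 6 g$ ($t{\left(g \right)} = 6 \left(-2 + g\right) = -12 + 6 g$)
$r{\left(N,A \right)} = -24 + A + N$ ($r{\left(N,A \right)} = \left(N + A\right) + 2 \left(-12\right) = \left(A + N\right) - 24 = -24 + A + N$)
$\left(t{\left(-139 \right)} - 7035\right) \left(r{\left(-147,c \right)} + 22774\right) = \left(\left(-12 + 6 \left(-139\right)\right) - 7035\right) \left(\left(-24 + 171 - 147\right) + 22774\right) = \left(\left(-12 - 834\right) - 7035\right) \left(0 + 22774\right) = \left(-846 - 7035\right) 22774 = \left(-7881\right) 22774 = -179481894$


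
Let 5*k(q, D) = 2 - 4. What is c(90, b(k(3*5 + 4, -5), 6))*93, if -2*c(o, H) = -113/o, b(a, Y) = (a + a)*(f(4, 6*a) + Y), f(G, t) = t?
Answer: 3503/60 ≈ 58.383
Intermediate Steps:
k(q, D) = -⅖ (k(q, D) = (2 - 4)/5 = (⅕)*(-2) = -⅖)
b(a, Y) = 2*a*(Y + 6*a) (b(a, Y) = (a + a)*(6*a + Y) = (2*a)*(Y + 6*a) = 2*a*(Y + 6*a))
c(o, H) = 113/(2*o) (c(o, H) = -(-113)/(2*o) = 113/(2*o))
c(90, b(k(3*5 + 4, -5), 6))*93 = ((113/2)/90)*93 = ((113/2)*(1/90))*93 = (113/180)*93 = 3503/60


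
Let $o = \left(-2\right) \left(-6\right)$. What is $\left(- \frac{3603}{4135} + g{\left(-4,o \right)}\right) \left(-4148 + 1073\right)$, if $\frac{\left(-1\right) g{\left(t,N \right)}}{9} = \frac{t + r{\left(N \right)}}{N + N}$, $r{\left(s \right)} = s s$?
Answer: $\frac{271449315}{1654} \approx 1.6412 \cdot 10^{5}$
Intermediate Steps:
$o = 12$
$r{\left(s \right)} = s^{2}$
$g{\left(t,N \right)} = - \frac{9 \left(t + N^{2}\right)}{2 N}$ ($g{\left(t,N \right)} = - 9 \frac{t + N^{2}}{N + N} = - 9 \frac{t + N^{2}}{2 N} = - \frac{9 \left(t + N^{2}\right)}{2 N}$)
$\left(- \frac{3603}{4135} + g{\left(-4,o \right)}\right) \left(-4148 + 1073\right) = \left(- \frac{3603}{4135} + \frac{9 \left(\left(-1\right) \left(-4\right) - 12^{2}\right)}{2 \cdot 12}\right) \left(-4148 + 1073\right) = \left(\left(-3603\right) \frac{1}{4135} + \frac{9}{2} \cdot \frac{1}{12} \left(4 - 144\right)\right) \left(-3075\right) = \left(- \frac{3603}{4135} + \frac{9}{2} \cdot \frac{1}{12} \left(4 - 144\right)\right) \left(-3075\right) = \left(- \frac{3603}{4135} + \frac{9}{2} \cdot \frac{1}{12} \left(-140\right)\right) \left(-3075\right) = \left(- \frac{3603}{4135} - \frac{105}{2}\right) \left(-3075\right) = \left(- \frac{441381}{8270}\right) \left(-3075\right) = \frac{271449315}{1654}$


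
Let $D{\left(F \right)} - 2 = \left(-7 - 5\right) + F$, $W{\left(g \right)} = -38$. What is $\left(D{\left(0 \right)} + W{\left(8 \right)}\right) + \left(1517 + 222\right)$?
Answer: $1691$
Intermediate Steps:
$D{\left(F \right)} = -10 + F$ ($D{\left(F \right)} = 2 + \left(\left(-7 - 5\right) + F\right) = 2 + \left(-12 + F\right) = -10 + F$)
$\left(D{\left(0 \right)} + W{\left(8 \right)}\right) + \left(1517 + 222\right) = \left(\left(-10 + 0\right) - 38\right) + \left(1517 + 222\right) = \left(-10 - 38\right) + 1739 = -48 + 1739 = 1691$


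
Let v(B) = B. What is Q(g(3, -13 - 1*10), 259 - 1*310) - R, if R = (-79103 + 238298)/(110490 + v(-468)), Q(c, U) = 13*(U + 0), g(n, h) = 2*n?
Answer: -24367927/36674 ≈ -664.45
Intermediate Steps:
Q(c, U) = 13*U
R = 53065/36674 (R = (-79103 + 238298)/(110490 - 468) = 159195/110022 = 159195*(1/110022) = 53065/36674 ≈ 1.4469)
Q(g(3, -13 - 1*10), 259 - 1*310) - R = 13*(259 - 1*310) - 1*53065/36674 = 13*(259 - 310) - 53065/36674 = 13*(-51) - 53065/36674 = -663 - 53065/36674 = -24367927/36674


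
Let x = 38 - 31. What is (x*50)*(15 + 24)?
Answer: 13650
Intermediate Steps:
x = 7
(x*50)*(15 + 24) = (7*50)*(15 + 24) = 350*39 = 13650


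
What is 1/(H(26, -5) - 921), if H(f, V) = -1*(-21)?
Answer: -1/900 ≈ -0.0011111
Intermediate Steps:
H(f, V) = 21
1/(H(26, -5) - 921) = 1/(21 - 921) = 1/(-900) = -1/900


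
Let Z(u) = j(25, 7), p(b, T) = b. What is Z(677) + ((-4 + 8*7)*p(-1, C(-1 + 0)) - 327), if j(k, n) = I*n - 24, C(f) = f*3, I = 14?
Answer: -305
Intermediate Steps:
C(f) = 3*f
j(k, n) = -24 + 14*n (j(k, n) = 14*n - 24 = -24 + 14*n)
Z(u) = 74 (Z(u) = -24 + 14*7 = -24 + 98 = 74)
Z(677) + ((-4 + 8*7)*p(-1, C(-1 + 0)) - 327) = 74 + ((-4 + 8*7)*(-1) - 327) = 74 + ((-4 + 56)*(-1) - 327) = 74 + (52*(-1) - 327) = 74 + (-52 - 327) = 74 - 379 = -305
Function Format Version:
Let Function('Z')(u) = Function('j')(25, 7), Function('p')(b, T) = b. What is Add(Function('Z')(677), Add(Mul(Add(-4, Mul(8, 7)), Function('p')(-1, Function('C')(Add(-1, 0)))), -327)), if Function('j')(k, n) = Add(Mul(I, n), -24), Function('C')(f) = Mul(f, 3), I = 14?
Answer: -305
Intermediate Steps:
Function('C')(f) = Mul(3, f)
Function('j')(k, n) = Add(-24, Mul(14, n)) (Function('j')(k, n) = Add(Mul(14, n), -24) = Add(-24, Mul(14, n)))
Function('Z')(u) = 74 (Function('Z')(u) = Add(-24, Mul(14, 7)) = Add(-24, 98) = 74)
Add(Function('Z')(677), Add(Mul(Add(-4, Mul(8, 7)), Function('p')(-1, Function('C')(Add(-1, 0)))), -327)) = Add(74, Add(Mul(Add(-4, Mul(8, 7)), -1), -327)) = Add(74, Add(Mul(Add(-4, 56), -1), -327)) = Add(74, Add(Mul(52, -1), -327)) = Add(74, Add(-52, -327)) = Add(74, -379) = -305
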